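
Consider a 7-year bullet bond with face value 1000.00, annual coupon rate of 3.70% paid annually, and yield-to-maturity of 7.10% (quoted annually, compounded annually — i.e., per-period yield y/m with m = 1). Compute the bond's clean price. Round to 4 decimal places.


Coupon per period c = face * coupon_rate / m = 37.000000
Periods per year m = 1; per-period yield y/m = 0.071000
Number of cashflows N = 7
Cashflows (t years, CF_t, discount factor 1/(1+y/m)^(m*t), PV):
  t = 1.0000: CF_t = 37.000000, DF = 0.933707, PV = 34.547152
  t = 2.0000: CF_t = 37.000000, DF = 0.871808, PV = 32.256911
  t = 3.0000: CF_t = 37.000000, DF = 0.814013, PV = 30.118498
  t = 4.0000: CF_t = 37.000000, DF = 0.760050, PV = 28.121847
  t = 5.0000: CF_t = 37.000000, DF = 0.709664, PV = 26.257560
  t = 6.0000: CF_t = 37.000000, DF = 0.662618, PV = 24.516863
  t = 7.0000: CF_t = 1037.000000, DF = 0.618691, PV = 641.582428
Price P = sum_t PV_t = 817.401260

Answer: Price = 817.4013


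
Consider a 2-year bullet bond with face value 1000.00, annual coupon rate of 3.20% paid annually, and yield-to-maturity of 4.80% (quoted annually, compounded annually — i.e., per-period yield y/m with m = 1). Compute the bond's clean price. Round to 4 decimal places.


Answer: Price = 970.1649

Derivation:
Coupon per period c = face * coupon_rate / m = 32.000000
Periods per year m = 1; per-period yield y/m = 0.048000
Number of cashflows N = 2
Cashflows (t years, CF_t, discount factor 1/(1+y/m)^(m*t), PV):
  t = 1.0000: CF_t = 32.000000, DF = 0.954198, PV = 30.534351
  t = 2.0000: CF_t = 1032.000000, DF = 0.910495, PV = 939.630558
Price P = sum_t PV_t = 970.164909


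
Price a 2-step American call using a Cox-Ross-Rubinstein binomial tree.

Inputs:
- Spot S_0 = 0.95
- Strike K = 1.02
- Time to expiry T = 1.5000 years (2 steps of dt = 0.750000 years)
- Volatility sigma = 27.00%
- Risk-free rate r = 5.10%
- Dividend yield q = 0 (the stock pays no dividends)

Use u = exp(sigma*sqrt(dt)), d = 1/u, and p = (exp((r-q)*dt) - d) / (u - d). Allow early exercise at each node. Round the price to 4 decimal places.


dt = T/N = 0.750000
u = exp(sigma*sqrt(dt)) = 1.263426; d = 1/u = 0.791499
p = (exp((r-q)*dt) - d) / (u - d) = 0.524429
Discount per step: exp(-r*dt) = 0.962472
Stock lattice S(k, i) with i counting down-moves:
  k=0: S(0,0) = 0.9500
  k=1: S(1,0) = 1.2003; S(1,1) = 0.7519
  k=2: S(2,0) = 1.5164; S(2,1) = 0.9500; S(2,2) = 0.5951
Terminal payoffs V(N, i) = max(S_T - K, 0):
  V(2,0) = 0.496432; V(2,1) = 0.000000; V(2,2) = 0.000000
Backward induction: V(k, i) = exp(-r*dt) * [p * V(k+1, i) + (1-p) * V(k+1, i+1)]; then take max(V_cont, immediate exercise) for American.
  V(1,0) = exp(-r*dt) * [p*0.496432 + (1-p)*0.000000] = 0.250573; exercise = 0.180254; V(1,0) = max -> 0.250573
  V(1,1) = exp(-r*dt) * [p*0.000000 + (1-p)*0.000000] = 0.000000; exercise = 0.000000; V(1,1) = max -> 0.000000
  V(0,0) = exp(-r*dt) * [p*0.250573 + (1-p)*0.000000] = 0.126476; exercise = 0.000000; V(0,0) = max -> 0.126476

Answer: Price = V(0,0) = 0.1265


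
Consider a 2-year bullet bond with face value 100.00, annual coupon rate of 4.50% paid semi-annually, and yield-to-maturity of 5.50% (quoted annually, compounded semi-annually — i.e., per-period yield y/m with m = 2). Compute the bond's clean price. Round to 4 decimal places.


Answer: Price = 98.1303

Derivation:
Coupon per period c = face * coupon_rate / m = 2.250000
Periods per year m = 2; per-period yield y/m = 0.027500
Number of cashflows N = 4
Cashflows (t years, CF_t, discount factor 1/(1+y/m)^(m*t), PV):
  t = 0.5000: CF_t = 2.250000, DF = 0.973236, PV = 2.189781
  t = 1.0000: CF_t = 2.250000, DF = 0.947188, PV = 2.131174
  t = 1.5000: CF_t = 2.250000, DF = 0.921838, PV = 2.074135
  t = 2.0000: CF_t = 102.250000, DF = 0.897166, PV = 91.735196
Price P = sum_t PV_t = 98.130286


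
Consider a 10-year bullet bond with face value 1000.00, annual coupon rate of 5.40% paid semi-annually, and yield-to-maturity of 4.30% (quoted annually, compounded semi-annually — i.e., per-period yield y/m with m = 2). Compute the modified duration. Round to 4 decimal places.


Answer: Modified duration = 7.7928

Derivation:
Coupon per period c = face * coupon_rate / m = 27.000000
Periods per year m = 2; per-period yield y/m = 0.021500
Number of cashflows N = 20
Cashflows (t years, CF_t, discount factor 1/(1+y/m)^(m*t), PV):
  t = 0.5000: CF_t = 27.000000, DF = 0.978953, PV = 26.431718
  t = 1.0000: CF_t = 27.000000, DF = 0.958348, PV = 25.875397
  t = 1.5000: CF_t = 27.000000, DF = 0.938177, PV = 25.330785
  t = 2.0000: CF_t = 27.000000, DF = 0.918431, PV = 24.797636
  t = 2.5000: CF_t = 27.000000, DF = 0.899100, PV = 24.275708
  t = 3.0000: CF_t = 27.000000, DF = 0.880177, PV = 23.764766
  t = 3.5000: CF_t = 27.000000, DF = 0.861651, PV = 23.264577
  t = 4.0000: CF_t = 27.000000, DF = 0.843515, PV = 22.774917
  t = 4.5000: CF_t = 27.000000, DF = 0.825762, PV = 22.295562
  t = 5.0000: CF_t = 27.000000, DF = 0.808381, PV = 21.826297
  t = 5.5000: CF_t = 27.000000, DF = 0.791367, PV = 21.366908
  t = 6.0000: CF_t = 27.000000, DF = 0.774711, PV = 20.917189
  t = 6.5000: CF_t = 27.000000, DF = 0.758405, PV = 20.476935
  t = 7.0000: CF_t = 27.000000, DF = 0.742442, PV = 20.045947
  t = 7.5000: CF_t = 27.000000, DF = 0.726816, PV = 19.624030
  t = 8.0000: CF_t = 27.000000, DF = 0.711518, PV = 19.210994
  t = 8.5000: CF_t = 27.000000, DF = 0.696543, PV = 18.806651
  t = 9.0000: CF_t = 27.000000, DF = 0.681882, PV = 18.410818
  t = 9.5000: CF_t = 27.000000, DF = 0.667530, PV = 18.023317
  t = 10.0000: CF_t = 1027.000000, DF = 0.653480, PV = 671.124393
Price P = sum_t PV_t = 1088.644543
First compute Macaulay numerator sum_t t * PV_t:
  t * PV_t at t = 0.5000: 13.215859
  t * PV_t at t = 1.0000: 25.875397
  t * PV_t at t = 1.5000: 37.996178
  t * PV_t at t = 2.0000: 49.595272
  t * PV_t at t = 2.5000: 60.689271
  t * PV_t at t = 3.0000: 71.294297
  t * PV_t at t = 3.5000: 81.426021
  t * PV_t at t = 4.0000: 91.099667
  t * PV_t at t = 4.5000: 100.330029
  t * PV_t at t = 5.0000: 109.131483
  t * PV_t at t = 5.5000: 117.517995
  t * PV_t at t = 6.0000: 125.503132
  t * PV_t at t = 6.5000: 133.100074
  t * PV_t at t = 7.0000: 140.321627
  t * PV_t at t = 7.5000: 147.180225
  t * PV_t at t = 8.0000: 153.687949
  t * PV_t at t = 8.5000: 159.856531
  t * PV_t at t = 9.0000: 165.697363
  t * PV_t at t = 9.5000: 171.221509
  t * PV_t at t = 10.0000: 6711.243931
Macaulay duration D = 8665.983810 / 1088.644543 = 7.960343
Modified duration = D / (1 + y/m) = 7.960343 / (1 + 0.021500) = 7.792798


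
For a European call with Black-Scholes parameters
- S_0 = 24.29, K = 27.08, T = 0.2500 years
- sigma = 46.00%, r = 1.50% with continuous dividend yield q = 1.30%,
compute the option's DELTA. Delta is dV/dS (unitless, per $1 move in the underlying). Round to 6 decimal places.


Answer: Delta = 0.359910

Derivation:
d1 = -0.3555682827; d2 = -0.5855682827
phi(d1) = 0.3745039476; exp(-qT) = 0.9967552755; exp(-rT) = 0.9962570225
N(d1) = 0.3610819500
Delta = exp(-qT) * N(d1) = 0.9967552755 * 0.3610819500 = 0.359910


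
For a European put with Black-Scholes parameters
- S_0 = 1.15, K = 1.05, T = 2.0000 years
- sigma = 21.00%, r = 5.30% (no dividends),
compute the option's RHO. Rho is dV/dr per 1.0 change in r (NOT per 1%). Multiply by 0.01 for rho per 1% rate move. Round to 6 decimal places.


Answer: Rho = -0.572994

Derivation:
d1 = 0.8117309006; d2 = 0.5147460525
phi(d1) = 0.2869658498; exp(-qT) = 1.0000000000; exp(-rT) = 0.8994246481
N(-d2) = 0.3033652439
Rho = -K*T*exp(-rT)*N(-d2) = -1.0500 * 2.0000 * 0.8994246481 * 0.3033652439 = -0.572994


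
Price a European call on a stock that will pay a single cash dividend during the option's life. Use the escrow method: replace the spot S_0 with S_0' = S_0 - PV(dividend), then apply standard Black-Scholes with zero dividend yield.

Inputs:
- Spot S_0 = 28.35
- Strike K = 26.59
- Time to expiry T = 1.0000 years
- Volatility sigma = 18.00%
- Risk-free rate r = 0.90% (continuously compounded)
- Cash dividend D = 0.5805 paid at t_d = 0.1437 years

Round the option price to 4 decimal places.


PV(D) = D * exp(-r * t_d) = 0.5805 * 0.99870754 = 0.57974972
S_0' = S_0 - PV(D) = 28.3500 - 0.57974972 = 27.77025028
d1 = (ln(S_0'/K) + (r + sigma^2/2)*T) / (sigma*sqrt(T)) = 0.38127838
d2 = d1 - sigma*sqrt(T) = 0.20127838
exp(-rT) = 0.99104038
N(d1) = 0.64850165; N(d2) = 0.57975955
C = S_0' * N(d1) - K * exp(-rT) * N(d2) = 27.77025028 * 0.64850165 - 26.5900 * 0.99104038 * 0.57975955 = 2.7314

Answer: Price = 2.7314


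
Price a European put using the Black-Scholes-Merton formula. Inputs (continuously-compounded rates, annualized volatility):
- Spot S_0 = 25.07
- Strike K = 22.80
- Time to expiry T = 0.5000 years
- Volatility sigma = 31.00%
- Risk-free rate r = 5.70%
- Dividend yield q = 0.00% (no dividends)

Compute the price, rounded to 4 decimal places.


d1 = (ln(S/K) + (r - q + 0.5*sigma^2) * T) / (sigma * sqrt(T)) = 0.67260169
d2 = d1 - sigma * sqrt(T) = 0.45339858
exp(-rT) = 0.97190229; exp(-qT) = 1.00000000
P = K * exp(-rT) * N(-d2) - S_0 * exp(-qT) * N(-d1)
N(-d1) = 0.25060036; N(-d2) = 0.32513088
P = 22.8000 * 0.97190229 * 0.32513088 - 25.0700 * 1.00000000 * 0.25060036 = 0.9221

Answer: Price = 0.9221


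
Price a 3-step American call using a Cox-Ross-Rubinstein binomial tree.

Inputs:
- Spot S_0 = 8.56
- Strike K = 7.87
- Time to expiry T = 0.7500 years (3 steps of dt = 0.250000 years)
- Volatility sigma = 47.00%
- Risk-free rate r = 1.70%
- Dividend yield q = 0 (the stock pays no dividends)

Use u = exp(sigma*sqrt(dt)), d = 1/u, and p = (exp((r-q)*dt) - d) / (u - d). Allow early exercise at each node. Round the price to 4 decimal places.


Answer: Price = V(0,0) = 1.8304

Derivation:
dt = T/N = 0.250000
u = exp(sigma*sqrt(dt)) = 1.264909; d = 1/u = 0.790571
p = (exp((r-q)*dt) - d) / (u - d) = 0.450498
Discount per step: exp(-r*dt) = 0.995759
Stock lattice S(k, i) with i counting down-moves:
  k=0: S(0,0) = 8.5600
  k=1: S(1,0) = 10.8276; S(1,1) = 6.7673
  k=2: S(2,0) = 13.6960; S(2,1) = 8.5600; S(2,2) = 5.3500
  k=3: S(3,0) = 17.3241; S(3,1) = 10.8276; S(3,2) = 6.7673; S(3,3) = 4.2296
Terminal payoffs V(N, i) = max(S_T - K, 0):
  V(3,0) = 9.454128; V(3,1) = 2.957619; V(3,2) = 0.000000; V(3,3) = 0.000000
Backward induction: V(k, i) = exp(-r*dt) * [p * V(k+1, i) + (1-p) * V(k+1, i+1)]; then take max(V_cont, immediate exercise) for American.
  V(2,0) = exp(-r*dt) * [p*9.454128 + (1-p)*2.957619] = 5.859327; exercise = 5.825950; V(2,0) = max -> 5.859327
  V(2,1) = exp(-r*dt) * [p*2.957619 + (1-p)*0.000000] = 1.326750; exercise = 0.690000; V(2,1) = max -> 1.326750
  V(2,2) = exp(-r*dt) * [p*0.000000 + (1-p)*0.000000] = 0.000000; exercise = 0.000000; V(2,2) = max -> 0.000000
  V(1,0) = exp(-r*dt) * [p*5.859327 + (1-p)*1.326750] = 3.354380; exercise = 2.957619; V(1,0) = max -> 3.354380
  V(1,1) = exp(-r*dt) * [p*1.326750 + (1-p)*0.000000] = 0.595163; exercise = 0.000000; V(1,1) = max -> 0.595163
  V(0,0) = exp(-r*dt) * [p*3.354380 + (1-p)*0.595163] = 1.830388; exercise = 0.690000; V(0,0) = max -> 1.830388


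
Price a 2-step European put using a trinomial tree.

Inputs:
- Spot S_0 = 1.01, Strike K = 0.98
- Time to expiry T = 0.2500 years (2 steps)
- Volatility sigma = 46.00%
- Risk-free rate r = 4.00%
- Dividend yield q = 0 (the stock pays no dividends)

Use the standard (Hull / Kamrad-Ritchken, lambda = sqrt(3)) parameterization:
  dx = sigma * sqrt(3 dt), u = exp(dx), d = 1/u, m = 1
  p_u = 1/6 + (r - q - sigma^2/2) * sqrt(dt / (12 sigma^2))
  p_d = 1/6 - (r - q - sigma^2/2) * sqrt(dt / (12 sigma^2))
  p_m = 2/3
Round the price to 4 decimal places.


Answer: Price = V(0,0) = 0.0653

Derivation:
dt = T/N = 0.125000; dx = sigma*sqrt(3*dt) = 0.281691
u = exp(dx) = 1.325370; d = 1/u = 0.754507
p_u = 0.152067, p_m = 0.666667, p_d = 0.181266
Discount per step: exp(-r*dt) = 0.995012
Stock lattice S(k, j) with j the centered position index:
  k=0: S(0,+0) = 1.0100
  k=1: S(1,-1) = 0.7621; S(1,+0) = 1.0100; S(1,+1) = 1.3386
  k=2: S(2,-2) = 0.5750; S(2,-1) = 0.7621; S(2,+0) = 1.0100; S(2,+1) = 1.3386; S(2,+2) = 1.7742
Terminal payoffs V(N, j) = max(K - S_T, 0):
  V(2,-2) = 0.405027; V(2,-1) = 0.217948; V(2,+0) = 0.000000; V(2,+1) = 0.000000; V(2,+2) = 0.000000
Backward induction: V(k, j) = exp(-r*dt) * [p_u * V(k+1, j+1) + p_m * V(k+1, j) + p_d * V(k+1, j-1)]
  V(1,-1) = exp(-r*dt) * [p_u*0.000000 + p_m*0.217948 + p_d*0.405027] = 0.217626
  V(1,+0) = exp(-r*dt) * [p_u*0.000000 + p_m*0.000000 + p_d*0.217948] = 0.039310
  V(1,+1) = exp(-r*dt) * [p_u*0.000000 + p_m*0.000000 + p_d*0.000000] = 0.000000
  V(0,+0) = exp(-r*dt) * [p_u*0.000000 + p_m*0.039310 + p_d*0.217626] = 0.065327


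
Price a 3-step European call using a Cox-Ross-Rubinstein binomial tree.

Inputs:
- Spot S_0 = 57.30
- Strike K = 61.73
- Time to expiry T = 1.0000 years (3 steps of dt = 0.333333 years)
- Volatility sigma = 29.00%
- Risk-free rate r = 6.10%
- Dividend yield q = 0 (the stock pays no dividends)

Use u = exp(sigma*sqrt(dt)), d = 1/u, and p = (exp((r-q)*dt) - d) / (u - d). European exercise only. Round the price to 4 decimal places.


dt = T/N = 0.333333
u = exp(sigma*sqrt(dt)) = 1.182264; d = 1/u = 0.845834
p = (exp((r-q)*dt) - d) / (u - d) = 0.519297
Discount per step: exp(-r*dt) = 0.979872
Stock lattice S(k, i) with i counting down-moves:
  k=0: S(0,0) = 57.3000
  k=1: S(1,0) = 67.7437; S(1,1) = 48.4663
  k=2: S(2,0) = 80.0910; S(2,1) = 57.3000; S(2,2) = 40.9945
  k=3: S(3,0) = 94.6888; S(3,1) = 67.7437; S(3,2) = 48.4663; S(3,3) = 34.6745
Terminal payoffs V(N, i) = max(S_T - K, 0):
  V(3,0) = 32.958765; V(3,1) = 6.013750; V(3,2) = 0.000000; V(3,3) = 0.000000
Backward induction: V(k, i) = exp(-r*dt) * [p * V(k+1, i) + (1-p) * V(k+1, i+1)].
  V(2,0) = exp(-r*dt) * [p*32.958765 + (1-p)*6.013750] = 19.603525
  V(2,1) = exp(-r*dt) * [p*6.013750 + (1-p)*0.000000] = 3.060063
  V(2,2) = exp(-r*dt) * [p*0.000000 + (1-p)*0.000000] = 0.000000
  V(1,0) = exp(-r*dt) * [p*19.603525 + (1-p)*3.060063] = 11.416518
  V(1,1) = exp(-r*dt) * [p*3.060063 + (1-p)*0.000000] = 1.557096
  V(0,0) = exp(-r*dt) * [p*11.416518 + (1-p)*1.557096] = 6.542666

Answer: Price = V(0,0) = 6.5427


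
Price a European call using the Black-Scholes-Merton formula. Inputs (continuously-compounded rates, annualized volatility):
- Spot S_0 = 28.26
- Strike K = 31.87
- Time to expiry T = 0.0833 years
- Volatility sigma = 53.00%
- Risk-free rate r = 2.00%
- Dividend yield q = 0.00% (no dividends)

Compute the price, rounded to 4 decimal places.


Answer: Price = 0.5751

Derivation:
d1 = (ln(S/K) + (r - q + 0.5*sigma^2) * T) / (sigma * sqrt(T)) = -0.69853049
d2 = d1 - sigma * sqrt(T) = -0.85149771
exp(-rT) = 0.99833539; exp(-qT) = 1.00000000
C = S_0 * exp(-qT) * N(d1) - K * exp(-rT) * N(d2)
N(d1) = 0.24242275; N(d2) = 0.19724647
C = 28.2600 * 1.00000000 * 0.24242275 - 31.8700 * 0.99833539 * 0.19724647 = 0.5751


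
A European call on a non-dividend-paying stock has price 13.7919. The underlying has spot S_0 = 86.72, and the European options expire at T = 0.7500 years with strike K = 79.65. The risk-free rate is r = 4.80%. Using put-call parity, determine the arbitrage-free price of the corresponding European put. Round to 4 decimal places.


Put-call parity: C - P = S_0 * exp(-qT) - K * exp(-rT).
S_0 * exp(-qT) = 86.7200 * 1.00000000 = 86.72000000
K * exp(-rT) = 79.6500 * 0.96464029 = 76.83359938
P = C - S*exp(-qT) + K*exp(-rT)
P = 13.7919 - 86.72000000 + 76.83359938 = 3.9055

Answer: Put price = 3.9055


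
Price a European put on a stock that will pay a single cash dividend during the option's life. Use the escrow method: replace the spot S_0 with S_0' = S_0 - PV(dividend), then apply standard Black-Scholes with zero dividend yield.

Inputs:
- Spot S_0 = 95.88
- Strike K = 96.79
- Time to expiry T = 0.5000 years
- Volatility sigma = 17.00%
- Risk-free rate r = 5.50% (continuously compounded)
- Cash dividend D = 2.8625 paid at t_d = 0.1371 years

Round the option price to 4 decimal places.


Answer: Price = 5.0712

Derivation:
PV(D) = D * exp(-r * t_d) = 2.8625 * 0.99248786 = 2.84099649
S_0' = S_0 - PV(D) = 95.8800 - 2.84099649 = 93.03900351
d1 = (ln(S_0'/K) + (r + sigma^2/2)*T) / (sigma*sqrt(T)) = -0.03992978
d2 = d1 - sigma*sqrt(T) = -0.16013794
exp(-rT) = 0.97287468
N(-d1) = 0.51592545; N(-d2) = 0.56361379
P = K * exp(-rT) * N(-d2) - S_0' * N(-d1) = 96.7900 * 0.97287468 * 0.56361379 - 93.03900351 * 0.51592545 = 5.0712


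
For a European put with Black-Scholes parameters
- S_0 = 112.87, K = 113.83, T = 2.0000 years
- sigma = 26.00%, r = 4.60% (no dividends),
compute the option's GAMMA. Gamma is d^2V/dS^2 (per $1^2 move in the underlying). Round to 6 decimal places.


d1 = 0.4110210646; d2 = 0.0433255384
phi(d1) = 0.3666279553; exp(-qT) = 1.0000000000; exp(-rT) = 0.9121051495
Gamma = exp(-qT) * phi(d1) / (S * sigma * sqrt(T)) = 1.0000000000 * 0.3666279553 / (112.8700 * 0.2600 * 1.4142135624) = 0.008834

Answer: Gamma = 0.008834


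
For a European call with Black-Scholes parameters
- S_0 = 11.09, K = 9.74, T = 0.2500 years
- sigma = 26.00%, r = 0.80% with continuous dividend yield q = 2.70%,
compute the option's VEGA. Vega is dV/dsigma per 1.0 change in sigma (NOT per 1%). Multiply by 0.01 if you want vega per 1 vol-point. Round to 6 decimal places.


d1 = 1.0269437208; d2 = 0.8969437208
phi(d1) = 0.2354526997; exp(-qT) = 0.9932727301; exp(-rT) = 0.9980019987
Vega = S * exp(-qT) * phi(d1) * sqrt(T) = 11.0900 * 0.9932727301 * 0.2354526997 * 0.5000000000 = 1.296802

Answer: Vega = 1.296802


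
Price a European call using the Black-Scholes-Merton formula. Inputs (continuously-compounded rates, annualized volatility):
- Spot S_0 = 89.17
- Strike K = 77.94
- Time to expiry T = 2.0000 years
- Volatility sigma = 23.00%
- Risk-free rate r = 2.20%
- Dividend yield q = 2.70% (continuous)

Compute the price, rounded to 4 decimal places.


Answer: Price = 15.9612

Derivation:
d1 = (ln(S/K) + (r - q + 0.5*sigma^2) * T) / (sigma * sqrt(T)) = 0.54571845
d2 = d1 - sigma * sqrt(T) = 0.22044933
exp(-rT) = 0.95695396; exp(-qT) = 0.94743211
C = S_0 * exp(-qT) * N(d1) - K * exp(-rT) * N(d2)
N(d1) = 0.70737026; N(d2) = 0.58723939
C = 89.1700 * 0.94743211 * 0.70737026 - 77.9400 * 0.95695396 * 0.58723939 = 15.9612


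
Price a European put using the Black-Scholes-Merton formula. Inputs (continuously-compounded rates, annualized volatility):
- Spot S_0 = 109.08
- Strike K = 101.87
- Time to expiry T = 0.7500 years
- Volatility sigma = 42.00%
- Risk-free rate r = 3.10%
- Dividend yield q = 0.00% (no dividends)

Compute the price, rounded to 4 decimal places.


d1 = (ln(S/K) + (r - q + 0.5*sigma^2) * T) / (sigma * sqrt(T)) = 0.43379368
d2 = d1 - sigma * sqrt(T) = 0.07006302
exp(-rT) = 0.97701820; exp(-qT) = 1.00000000
P = K * exp(-rT) * N(-d2) - S_0 * exp(-qT) * N(-d1)
N(-d1) = 0.33221913; N(-d2) = 0.47207175
P = 101.8700 * 0.97701820 * 0.47207175 - 109.0800 * 1.00000000 * 0.33221913 = 10.7463

Answer: Price = 10.7463


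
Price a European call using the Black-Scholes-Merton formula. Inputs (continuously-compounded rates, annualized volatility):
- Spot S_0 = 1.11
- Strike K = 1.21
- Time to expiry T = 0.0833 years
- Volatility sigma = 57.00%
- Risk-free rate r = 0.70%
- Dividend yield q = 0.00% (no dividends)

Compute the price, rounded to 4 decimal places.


d1 = (ln(S/K) + (r - q + 0.5*sigma^2) * T) / (sigma * sqrt(T)) = -0.43854063
d2 = d1 - sigma * sqrt(T) = -0.60305255
exp(-rT) = 0.99941707; exp(-qT) = 1.00000000
C = S_0 * exp(-qT) * N(d1) - K * exp(-rT) * N(d2)
N(d1) = 0.33049721; N(d2) = 0.27323687
C = 1.1100 * 1.00000000 * 0.33049721 - 1.2100 * 0.99941707 * 0.27323687 = 0.0364

Answer: Price = 0.0364


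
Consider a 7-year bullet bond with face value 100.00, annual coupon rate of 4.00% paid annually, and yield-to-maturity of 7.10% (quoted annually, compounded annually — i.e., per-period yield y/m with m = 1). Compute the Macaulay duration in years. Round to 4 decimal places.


Coupon per period c = face * coupon_rate / m = 4.000000
Periods per year m = 1; per-period yield y/m = 0.071000
Number of cashflows N = 7
Cashflows (t years, CF_t, discount factor 1/(1+y/m)^(m*t), PV):
  t = 1.0000: CF_t = 4.000000, DF = 0.933707, PV = 3.734827
  t = 2.0000: CF_t = 4.000000, DF = 0.871808, PV = 3.487234
  t = 3.0000: CF_t = 4.000000, DF = 0.814013, PV = 3.256054
  t = 4.0000: CF_t = 4.000000, DF = 0.760050, PV = 3.040200
  t = 5.0000: CF_t = 4.000000, DF = 0.709664, PV = 2.838655
  t = 6.0000: CF_t = 4.000000, DF = 0.662618, PV = 2.650472
  t = 7.0000: CF_t = 104.000000, DF = 0.618691, PV = 64.343850
Price P = sum_t PV_t = 83.351291
Macaulay numerator sum_t t * PV_t:
  t * PV_t at t = 1.0000: 3.734827
  t * PV_t at t = 2.0000: 6.974467
  t * PV_t at t = 3.0000: 9.768162
  t * PV_t at t = 4.0000: 12.160799
  t * PV_t at t = 5.0000: 14.193276
  t * PV_t at t = 6.0000: 15.902830
  t * PV_t at t = 7.0000: 450.406950
Macaulay duration D = (sum_t t * PV_t) / P = 513.141311 / 83.351291 = 6.156369

Answer: Macaulay duration = 6.1564 years


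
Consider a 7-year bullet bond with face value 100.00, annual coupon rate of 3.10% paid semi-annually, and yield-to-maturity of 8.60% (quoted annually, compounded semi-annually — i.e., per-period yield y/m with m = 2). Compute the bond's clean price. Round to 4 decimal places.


Coupon per period c = face * coupon_rate / m = 1.550000
Periods per year m = 2; per-period yield y/m = 0.043000
Number of cashflows N = 14
Cashflows (t years, CF_t, discount factor 1/(1+y/m)^(m*t), PV):
  t = 0.5000: CF_t = 1.550000, DF = 0.958773, PV = 1.486098
  t = 1.0000: CF_t = 1.550000, DF = 0.919245, PV = 1.424830
  t = 1.5000: CF_t = 1.550000, DF = 0.881347, PV = 1.366088
  t = 2.0000: CF_t = 1.550000, DF = 0.845012, PV = 1.309768
  t = 2.5000: CF_t = 1.550000, DF = 0.810174, PV = 1.255770
  t = 3.0000: CF_t = 1.550000, DF = 0.776773, PV = 1.203998
  t = 3.5000: CF_t = 1.550000, DF = 0.744749, PV = 1.154361
  t = 4.0000: CF_t = 1.550000, DF = 0.714045, PV = 1.106770
  t = 4.5000: CF_t = 1.550000, DF = 0.684607, PV = 1.061141
  t = 5.0000: CF_t = 1.550000, DF = 0.656382, PV = 1.017393
  t = 5.5000: CF_t = 1.550000, DF = 0.629322, PV = 0.975448
  t = 6.0000: CF_t = 1.550000, DF = 0.603376, PV = 0.935233
  t = 6.5000: CF_t = 1.550000, DF = 0.578501, PV = 0.896676
  t = 7.0000: CF_t = 101.550000, DF = 0.554651, PV = 56.324794
Price P = sum_t PV_t = 71.518368

Answer: Price = 71.5184


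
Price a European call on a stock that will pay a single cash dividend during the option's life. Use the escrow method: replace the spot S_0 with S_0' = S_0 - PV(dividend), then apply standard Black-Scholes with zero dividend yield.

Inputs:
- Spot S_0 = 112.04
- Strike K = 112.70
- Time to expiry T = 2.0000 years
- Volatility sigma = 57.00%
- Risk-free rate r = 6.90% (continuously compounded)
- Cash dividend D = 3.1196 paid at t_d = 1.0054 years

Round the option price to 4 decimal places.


Answer: Price = 38.1944

Derivation:
PV(D) = D * exp(-r * t_d) = 3.1196 * 0.93297899 = 2.91052125
S_0' = S_0 - PV(D) = 112.0400 - 2.91052125 = 109.12947875
d1 = (ln(S_0'/K) + (r + sigma^2/2)*T) / (sigma*sqrt(T)) = 0.53430680
d2 = d1 - sigma*sqrt(T) = -0.27179493
exp(-rT) = 0.87109869
N(d1) = 0.70343536; N(d2) = 0.39288985
C = S_0' * N(d1) - K * exp(-rT) * N(d2) = 109.12947875 * 0.70343536 - 112.7000 * 0.87109869 * 0.39288985 = 38.1944


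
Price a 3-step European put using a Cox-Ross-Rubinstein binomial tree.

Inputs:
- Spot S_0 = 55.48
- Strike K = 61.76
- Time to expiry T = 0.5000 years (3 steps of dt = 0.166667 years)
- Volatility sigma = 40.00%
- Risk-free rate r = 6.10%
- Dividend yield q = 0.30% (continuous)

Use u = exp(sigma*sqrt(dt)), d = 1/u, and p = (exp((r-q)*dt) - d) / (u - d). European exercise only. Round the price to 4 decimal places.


dt = T/N = 0.166667
u = exp(sigma*sqrt(dt)) = 1.177389; d = 1/u = 0.849337
p = (exp((r-q)*dt) - d) / (u - d) = 0.488875
Discount per step: exp(-r*dt) = 0.989885
Stock lattice S(k, i) with i counting down-moves:
  k=0: S(0,0) = 55.4800
  k=1: S(1,0) = 65.3215; S(1,1) = 47.1212
  k=2: S(2,0) = 76.9089; S(2,1) = 55.4800; S(2,2) = 40.0218
  k=3: S(3,0) = 90.5517; S(3,1) = 65.3215; S(3,2) = 47.1212; S(3,3) = 33.9920
Terminal payoffs V(N, i) = max(K - S_T, 0):
  V(3,0) = 0.000000; V(3,1) = 0.000000; V(3,2) = 14.638787; V(3,3) = 27.768019
Backward induction: V(k, i) = exp(-r*dt) * [p * V(k+1, i) + (1-p) * V(k+1, i+1)].
  V(2,0) = exp(-r*dt) * [p*0.000000 + (1-p)*0.000000] = 0.000000
  V(2,1) = exp(-r*dt) * [p*0.000000 + (1-p)*14.638787] = 7.406560
  V(2,2) = exp(-r*dt) * [p*14.638787 + (1-p)*27.768019] = 21.133507
  V(1,0) = exp(-r*dt) * [p*0.000000 + (1-p)*7.406560] = 3.747382
  V(1,1) = exp(-r*dt) * [p*7.406560 + (1-p)*21.133507] = 14.276852
  V(0,0) = exp(-r*dt) * [p*3.747382 + (1-p)*14.276852] = 9.036910

Answer: Price = V(0,0) = 9.0369


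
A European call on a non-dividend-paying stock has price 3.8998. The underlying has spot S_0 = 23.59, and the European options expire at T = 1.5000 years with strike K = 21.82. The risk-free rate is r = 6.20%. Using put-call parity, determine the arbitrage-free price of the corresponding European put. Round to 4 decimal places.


Put-call parity: C - P = S_0 * exp(-qT) - K * exp(-rT).
S_0 * exp(-qT) = 23.5900 * 1.00000000 = 23.59000000
K * exp(-rT) = 21.8200 * 0.91119350 = 19.88224218
P = C - S*exp(-qT) + K*exp(-rT)
P = 3.8998 - 23.59000000 + 19.88224218 = 0.1920

Answer: Put price = 0.1920


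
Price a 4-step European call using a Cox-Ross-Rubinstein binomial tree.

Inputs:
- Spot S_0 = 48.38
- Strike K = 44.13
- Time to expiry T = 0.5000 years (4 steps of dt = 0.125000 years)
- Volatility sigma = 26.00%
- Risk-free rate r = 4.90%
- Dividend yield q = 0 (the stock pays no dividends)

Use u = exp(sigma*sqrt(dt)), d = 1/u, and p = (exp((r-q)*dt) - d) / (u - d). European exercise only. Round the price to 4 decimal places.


dt = T/N = 0.125000
u = exp(sigma*sqrt(dt)) = 1.096281; d = 1/u = 0.912175
p = (exp((r-q)*dt) - d) / (u - d) = 0.510406
Discount per step: exp(-r*dt) = 0.993894
Stock lattice S(k, i) with i counting down-moves:
  k=0: S(0,0) = 48.3800
  k=1: S(1,0) = 53.0381; S(1,1) = 44.1310
  k=2: S(2,0) = 58.1447; S(2,1) = 48.3800; S(2,2) = 40.2552
  k=3: S(3,0) = 63.7429; S(3,1) = 53.0381; S(3,2) = 44.1310; S(3,3) = 36.7198
  k=4: S(4,0) = 69.8802; S(4,1) = 58.1447; S(4,2) = 48.3800; S(4,3) = 40.2552; S(4,4) = 33.4948
Terminal payoffs V(N, i) = max(S_T - K, 0):
  V(4,0) = 25.750178; V(4,1) = 14.014673; V(4,2) = 4.250000; V(4,3) = 0.000000; V(4,4) = 0.000000
Backward induction: V(k, i) = exp(-r*dt) * [p * V(k+1, i) + (1-p) * V(k+1, i+1)].
  V(3,0) = exp(-r*dt) * [p*25.750178 + (1-p)*14.014673] = 19.882392
  V(3,1) = exp(-r*dt) * [p*14.014673 + (1-p)*4.250000] = 9.177563
  V(3,2) = exp(-r*dt) * [p*4.250000 + (1-p)*0.000000] = 2.155980
  V(3,3) = exp(-r*dt) * [p*0.000000 + (1-p)*0.000000] = 0.000000
  V(2,0) = exp(-r*dt) * [p*19.882392 + (1-p)*9.177563] = 14.551968
  V(2,1) = exp(-r*dt) * [p*9.177563 + (1-p)*2.155980] = 5.704789
  V(2,2) = exp(-r*dt) * [p*2.155980 + (1-p)*0.000000] = 1.093706
  V(1,0) = exp(-r*dt) * [p*14.551968 + (1-p)*5.704789] = 10.158034
  V(1,1) = exp(-r*dt) * [p*5.704789 + (1-p)*1.093706] = 3.426181
  V(0,0) = exp(-r*dt) * [p*10.158034 + (1-p)*3.426181] = 6.820257

Answer: Price = V(0,0) = 6.8203


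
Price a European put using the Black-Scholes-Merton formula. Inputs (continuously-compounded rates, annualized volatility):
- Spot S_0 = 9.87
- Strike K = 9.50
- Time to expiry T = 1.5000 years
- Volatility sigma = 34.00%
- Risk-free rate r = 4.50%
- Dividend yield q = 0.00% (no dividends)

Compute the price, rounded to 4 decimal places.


d1 = (ln(S/K) + (r - q + 0.5*sigma^2) * T) / (sigma * sqrt(T)) = 0.46206035
d2 = d1 - sigma * sqrt(T) = 0.04564709
exp(-rT) = 0.93472772; exp(-qT) = 1.00000000
P = K * exp(-rT) * N(-d2) - S_0 * exp(-qT) * N(-d1)
N(-d1) = 0.32201902; N(-d2) = 0.48179577
P = 9.5000 * 0.93472772 * 0.48179577 - 9.8700 * 1.00000000 * 0.32201902 = 1.1000

Answer: Price = 1.1000


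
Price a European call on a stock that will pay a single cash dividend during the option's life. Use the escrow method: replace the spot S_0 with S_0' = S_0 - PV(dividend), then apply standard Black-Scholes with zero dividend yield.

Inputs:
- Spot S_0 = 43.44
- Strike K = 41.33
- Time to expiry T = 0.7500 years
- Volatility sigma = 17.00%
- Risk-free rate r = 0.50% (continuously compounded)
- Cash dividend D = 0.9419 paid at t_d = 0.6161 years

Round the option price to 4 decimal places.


Answer: Price = 3.1745

Derivation:
PV(D) = D * exp(-r * t_d) = 0.9419 * 0.99692424 = 0.93900294
S_0' = S_0 - PV(D) = 43.4400 - 0.93900294 = 42.50099706
d1 = (ln(S_0'/K) + (r + sigma^2/2)*T) / (sigma*sqrt(T)) = 0.28885450
d2 = d1 - sigma*sqrt(T) = 0.14163018
exp(-rT) = 0.99625702
N(d1) = 0.61365364; N(d2) = 0.55631394
C = S_0' * N(d1) - K * exp(-rT) * N(d2) = 42.50099706 * 0.61365364 - 41.3300 * 0.99625702 * 0.55631394 = 3.1745


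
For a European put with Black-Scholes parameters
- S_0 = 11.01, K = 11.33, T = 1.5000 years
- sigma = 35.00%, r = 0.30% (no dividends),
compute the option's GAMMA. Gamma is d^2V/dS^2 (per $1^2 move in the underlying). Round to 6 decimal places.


d1 = 0.1579917984; d2 = -0.2706689066
phi(d1) = 0.3939941422; exp(-qT) = 1.0000000000; exp(-rT) = 0.9955101098
Gamma = exp(-qT) * phi(d1) / (S * sigma * sqrt(T)) = 1.0000000000 * 0.3939941422 / (11.0100 * 0.3500 * 1.2247448714) = 0.083481

Answer: Gamma = 0.083481


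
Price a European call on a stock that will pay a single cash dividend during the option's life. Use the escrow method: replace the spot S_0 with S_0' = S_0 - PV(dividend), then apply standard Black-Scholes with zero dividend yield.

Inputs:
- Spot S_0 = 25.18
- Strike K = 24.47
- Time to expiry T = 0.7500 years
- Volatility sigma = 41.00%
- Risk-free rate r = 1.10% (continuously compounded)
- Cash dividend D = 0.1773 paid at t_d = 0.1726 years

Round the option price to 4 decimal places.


PV(D) = D * exp(-r * t_d) = 0.1773 * 0.99810320 = 0.17696370
S_0' = S_0 - PV(D) = 25.1800 - 0.17696370 = 25.00303630
d1 = (ln(S_0'/K) + (r + sigma^2/2)*T) / (sigma*sqrt(T)) = 0.26146051
d2 = d1 - sigma*sqrt(T) = -0.09360990
exp(-rT) = 0.99178394
N(d1) = 0.60313130; N(d2) = 0.46270952
C = S_0' * N(d1) - K * exp(-rT) * N(d2) = 25.00303630 * 0.60313130 - 24.4700 * 0.99178394 * 0.46270952 = 3.8506

Answer: Price = 3.8506


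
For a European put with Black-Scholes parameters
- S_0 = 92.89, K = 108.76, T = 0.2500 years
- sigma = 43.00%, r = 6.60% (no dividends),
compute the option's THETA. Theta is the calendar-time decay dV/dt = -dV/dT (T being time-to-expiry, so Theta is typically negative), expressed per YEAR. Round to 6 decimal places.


Answer: Theta = -8.211887

Derivation:
d1 = -0.5493726622; d2 = -0.7643726622
phi(d1) = 0.3430621358; exp(-qT) = 1.0000000000; exp(-rT) = 0.9836353794
Theta = -S*exp(-qT)*phi(d1)*sigma/(2*sqrt(T)) + r*K*exp(-rT)*N(-d2) - q*S*exp(-qT)*N(-d1)
N(-d1) = 0.7086251344; N(-d2) = 0.7776774024; sqrt(T) = 0.5000000000
Term 1 = -92.8900 * 1.0000000000 * 0.3430621358 * 0.4300 / (2 * 0.5000000000) = -13.7028279716
Term 2 = 0.0660 * 108.7600 * 0.9836353794 * 0.7776774024 = 5.4909407187
Term 3 = 0 (no dividend yield, q = 0)
Theta = -13.7028279716 + (5.4909407187) + (0.0000000000) = -8.211887


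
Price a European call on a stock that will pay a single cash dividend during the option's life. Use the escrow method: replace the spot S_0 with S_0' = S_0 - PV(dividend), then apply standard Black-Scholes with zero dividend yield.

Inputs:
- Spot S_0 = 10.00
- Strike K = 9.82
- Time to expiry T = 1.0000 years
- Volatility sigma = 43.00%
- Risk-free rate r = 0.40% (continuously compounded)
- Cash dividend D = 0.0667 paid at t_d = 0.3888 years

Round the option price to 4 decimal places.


Answer: Price = 1.7554

Derivation:
PV(D) = D * exp(-r * t_d) = 0.0667 * 0.99844601 = 0.06659635
S_0' = S_0 - PV(D) = 10.0000 - 0.06659635 = 9.93340365
d1 = (ln(S_0'/K) + (r + sigma^2/2)*T) / (sigma*sqrt(T)) = 0.25100479
d2 = d1 - sigma*sqrt(T) = -0.17899521
exp(-rT) = 0.99600799
N(d1) = 0.59909480; N(d2) = 0.42897073
C = S_0' * N(d1) - K * exp(-rT) * N(d2) = 9.93340365 * 0.59909480 - 9.8200 * 0.99600799 * 0.42897073 = 1.7554


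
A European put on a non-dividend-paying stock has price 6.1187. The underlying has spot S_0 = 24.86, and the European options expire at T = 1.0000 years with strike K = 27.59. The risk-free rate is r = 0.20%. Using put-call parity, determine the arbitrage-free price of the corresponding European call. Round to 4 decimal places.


Answer: Call price = 3.4438

Derivation:
Put-call parity: C - P = S_0 * exp(-qT) - K * exp(-rT).
S_0 * exp(-qT) = 24.8600 * 1.00000000 = 24.86000000
K * exp(-rT) = 27.5900 * 0.99800200 = 27.53487514
C = P + S*exp(-qT) - K*exp(-rT)
C = 6.1187 + 24.86000000 - 27.53487514 = 3.4438


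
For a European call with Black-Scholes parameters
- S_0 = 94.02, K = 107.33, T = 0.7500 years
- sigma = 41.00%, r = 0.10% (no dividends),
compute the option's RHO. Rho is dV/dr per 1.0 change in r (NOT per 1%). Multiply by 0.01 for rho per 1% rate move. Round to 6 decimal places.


Answer: Rho = 23.466734

Derivation:
d1 = -0.1932382195; d2 = -0.5483086350
phi(d1) = 0.3915629291; exp(-qT) = 1.0000000000; exp(-rT) = 0.9992502812
N(d2) = 0.2917399996
Rho = K*T*exp(-rT)*N(d2) = 107.3300 * 0.7500 * 0.9992502812 * 0.2917399996 = 23.466734


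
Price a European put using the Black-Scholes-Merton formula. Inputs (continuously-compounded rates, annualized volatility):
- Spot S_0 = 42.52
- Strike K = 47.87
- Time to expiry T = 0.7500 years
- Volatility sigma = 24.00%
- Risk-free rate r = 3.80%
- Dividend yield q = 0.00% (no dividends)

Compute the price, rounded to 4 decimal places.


Answer: Price = 6.0264

Derivation:
d1 = (ln(S/K) + (r - q + 0.5*sigma^2) * T) / (sigma * sqrt(T)) = -0.32915918
d2 = d1 - sigma * sqrt(T) = -0.53700527
exp(-rT) = 0.97190229; exp(-qT) = 1.00000000
P = K * exp(-rT) * N(-d2) - S_0 * exp(-qT) * N(-d1)
N(-d1) = 0.62898231; N(-d2) = 0.70436801
P = 47.8700 * 0.97190229 * 0.70436801 - 42.5200 * 1.00000000 * 0.62898231 = 6.0264


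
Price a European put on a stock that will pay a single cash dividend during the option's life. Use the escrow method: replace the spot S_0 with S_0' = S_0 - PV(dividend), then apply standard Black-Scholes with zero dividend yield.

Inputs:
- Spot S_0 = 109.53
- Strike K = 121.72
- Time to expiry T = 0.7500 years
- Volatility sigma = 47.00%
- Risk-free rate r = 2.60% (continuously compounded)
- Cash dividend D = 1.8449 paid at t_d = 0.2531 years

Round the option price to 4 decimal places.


PV(D) = D * exp(-r * t_d) = 1.8449 * 0.99344100 = 1.83279931
S_0' = S_0 - PV(D) = 109.5300 - 1.83279931 = 107.69720069
d1 = (ln(S_0'/K) + (r + sigma^2/2)*T) / (sigma*sqrt(T)) = -0.04928909
d2 = d1 - sigma*sqrt(T) = -0.45632103
exp(-rT) = 0.98068890
N(-d1) = 0.51965554; N(-d2) = 0.67592043
P = K * exp(-rT) * N(-d2) - S_0' * N(-d1) = 121.7200 * 0.98068890 * 0.67592043 - 107.69720069 * 0.51965554 = 24.7188

Answer: Price = 24.7188


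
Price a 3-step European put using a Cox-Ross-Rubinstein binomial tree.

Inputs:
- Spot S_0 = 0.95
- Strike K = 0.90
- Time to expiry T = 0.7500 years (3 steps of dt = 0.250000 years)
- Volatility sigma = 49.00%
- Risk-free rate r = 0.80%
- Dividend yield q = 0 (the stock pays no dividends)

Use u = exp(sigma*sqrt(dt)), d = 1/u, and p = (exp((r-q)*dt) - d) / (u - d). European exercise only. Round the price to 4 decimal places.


Answer: Price = V(0,0) = 0.1404

Derivation:
dt = T/N = 0.250000
u = exp(sigma*sqrt(dt)) = 1.277621; d = 1/u = 0.782705
p = (exp((r-q)*dt) - d) / (u - d) = 0.443100
Discount per step: exp(-r*dt) = 0.998002
Stock lattice S(k, i) with i counting down-moves:
  k=0: S(0,0) = 0.9500
  k=1: S(1,0) = 1.2137; S(1,1) = 0.7436
  k=2: S(2,0) = 1.5507; S(2,1) = 0.9500; S(2,2) = 0.5820
  k=3: S(3,0) = 1.9812; S(3,1) = 1.2137; S(3,2) = 0.7436; S(3,3) = 0.4555
Terminal payoffs V(N, i) = max(K - S_T, 0):
  V(3,0) = 0.000000; V(3,1) = 0.000000; V(3,2) = 0.156431; V(3,3) = 0.444470
Backward induction: V(k, i) = exp(-r*dt) * [p * V(k+1, i) + (1-p) * V(k+1, i+1)].
  V(2,0) = exp(-r*dt) * [p*0.000000 + (1-p)*0.000000] = 0.000000
  V(2,1) = exp(-r*dt) * [p*0.000000 + (1-p)*0.156431] = 0.086942
  V(2,2) = exp(-r*dt) * [p*0.156431 + (1-p)*0.444470] = 0.316207
  V(1,0) = exp(-r*dt) * [p*0.000000 + (1-p)*0.086942] = 0.048321
  V(1,1) = exp(-r*dt) * [p*0.086942 + (1-p)*0.316207] = 0.214191
  V(0,0) = exp(-r*dt) * [p*0.048321 + (1-p)*0.214191] = 0.140413


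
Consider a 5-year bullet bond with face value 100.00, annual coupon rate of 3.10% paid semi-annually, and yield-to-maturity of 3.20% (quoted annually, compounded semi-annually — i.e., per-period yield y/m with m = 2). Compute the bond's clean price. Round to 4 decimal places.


Answer: Price = 99.5413

Derivation:
Coupon per period c = face * coupon_rate / m = 1.550000
Periods per year m = 2; per-period yield y/m = 0.016000
Number of cashflows N = 10
Cashflows (t years, CF_t, discount factor 1/(1+y/m)^(m*t), PV):
  t = 0.5000: CF_t = 1.550000, DF = 0.984252, PV = 1.525591
  t = 1.0000: CF_t = 1.550000, DF = 0.968752, PV = 1.501566
  t = 1.5000: CF_t = 1.550000, DF = 0.953496, PV = 1.477919
  t = 2.0000: CF_t = 1.550000, DF = 0.938480, PV = 1.454644
  t = 2.5000: CF_t = 1.550000, DF = 0.923701, PV = 1.431737
  t = 3.0000: CF_t = 1.550000, DF = 0.909155, PV = 1.409190
  t = 3.5000: CF_t = 1.550000, DF = 0.894837, PV = 1.386998
  t = 4.0000: CF_t = 1.550000, DF = 0.880745, PV = 1.365155
  t = 4.5000: CF_t = 1.550000, DF = 0.866875, PV = 1.343657
  t = 5.0000: CF_t = 101.550000, DF = 0.853224, PV = 86.644869
Price P = sum_t PV_t = 99.541324


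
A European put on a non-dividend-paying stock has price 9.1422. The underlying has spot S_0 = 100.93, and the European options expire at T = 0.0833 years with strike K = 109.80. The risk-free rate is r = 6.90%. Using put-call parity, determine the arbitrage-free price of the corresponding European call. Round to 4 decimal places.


Put-call parity: C - P = S_0 * exp(-qT) - K * exp(-rT).
S_0 * exp(-qT) = 100.9300 * 1.00000000 = 100.93000000
K * exp(-rT) = 109.8000 * 0.99426879 = 109.17071275
C = P + S*exp(-qT) - K*exp(-rT)
C = 9.1422 + 100.93000000 - 109.17071275 = 0.9015

Answer: Call price = 0.9015


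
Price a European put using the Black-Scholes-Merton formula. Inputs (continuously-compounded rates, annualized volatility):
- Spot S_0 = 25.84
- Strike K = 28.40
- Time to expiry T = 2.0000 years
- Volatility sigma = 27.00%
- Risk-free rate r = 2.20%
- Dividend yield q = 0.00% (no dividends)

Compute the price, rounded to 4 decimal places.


Answer: Price = 4.7170

Derivation:
d1 = (ln(S/K) + (r - q + 0.5*sigma^2) * T) / (sigma * sqrt(T)) = 0.05875411
d2 = d1 - sigma * sqrt(T) = -0.32308355
exp(-rT) = 0.95695396; exp(-qT) = 1.00000000
P = K * exp(-rT) * N(-d2) - S_0 * exp(-qT) * N(-d1)
N(-d1) = 0.47657398; N(-d2) = 0.62668401
P = 28.4000 * 0.95695396 * 0.62668401 - 25.8400 * 1.00000000 * 0.47657398 = 4.7170


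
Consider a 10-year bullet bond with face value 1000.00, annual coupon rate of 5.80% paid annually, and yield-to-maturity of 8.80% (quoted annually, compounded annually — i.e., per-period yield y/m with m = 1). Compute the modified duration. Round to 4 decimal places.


Answer: Modified duration = 6.9691

Derivation:
Coupon per period c = face * coupon_rate / m = 58.000000
Periods per year m = 1; per-period yield y/m = 0.088000
Number of cashflows N = 10
Cashflows (t years, CF_t, discount factor 1/(1+y/m)^(m*t), PV):
  t = 1.0000: CF_t = 58.000000, DF = 0.919118, PV = 53.308824
  t = 2.0000: CF_t = 58.000000, DF = 0.844777, PV = 48.997080
  t = 3.0000: CF_t = 58.000000, DF = 0.776450, PV = 45.034081
  t = 4.0000: CF_t = 58.000000, DF = 0.713649, PV = 41.391619
  t = 5.0000: CF_t = 58.000000, DF = 0.655927, PV = 38.043767
  t = 6.0000: CF_t = 58.000000, DF = 0.602874, PV = 34.966698
  t = 7.0000: CF_t = 58.000000, DF = 0.554112, PV = 32.138509
  t = 8.0000: CF_t = 58.000000, DF = 0.509294, PV = 29.539071
  t = 9.0000: CF_t = 58.000000, DF = 0.468101, PV = 27.149881
  t = 10.0000: CF_t = 1058.000000, DF = 0.430240, PV = 455.194194
Price P = sum_t PV_t = 805.763725
First compute Macaulay numerator sum_t t * PV_t:
  t * PV_t at t = 1.0000: 53.308824
  t * PV_t at t = 2.0000: 97.994161
  t * PV_t at t = 3.0000: 135.102244
  t * PV_t at t = 4.0000: 165.566475
  t * PV_t at t = 5.0000: 190.218837
  t * PV_t at t = 6.0000: 209.800187
  t * PV_t at t = 7.0000: 224.969564
  t * PV_t at t = 8.0000: 236.312567
  t * PV_t at t = 9.0000: 244.348932
  t * PV_t at t = 10.0000: 4551.941941
Macaulay duration D = 6109.563731 / 805.763725 = 7.582327
Modified duration = D / (1 + y/m) = 7.582327 / (1 + 0.088000) = 6.969050
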